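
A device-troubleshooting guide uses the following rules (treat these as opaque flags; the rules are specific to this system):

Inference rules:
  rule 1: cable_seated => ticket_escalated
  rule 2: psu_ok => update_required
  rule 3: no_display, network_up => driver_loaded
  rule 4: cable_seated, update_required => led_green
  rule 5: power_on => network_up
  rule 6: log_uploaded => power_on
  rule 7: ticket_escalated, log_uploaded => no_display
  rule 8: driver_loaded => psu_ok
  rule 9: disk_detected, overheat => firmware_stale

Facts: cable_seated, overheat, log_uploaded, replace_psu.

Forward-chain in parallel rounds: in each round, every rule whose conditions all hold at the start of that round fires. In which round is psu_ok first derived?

4

[1] rule 1 [cable_seated => ticket_escalated]; rule 6 [log_uploaded => power_on]. ⇒ new: ticket_escalated, power_on.
[2] rule 5 [power_on => network_up]; rule 7 [ticket_escalated, log_uploaded => no_display]. ⇒ new: network_up, no_display.
[3] rule 3 [no_display, network_up => driver_loaded]. ⇒ new: driver_loaded.
[4] rule 8 [driver_loaded => psu_ok]. ⇒ new: psu_ok.
psu_ok first appears in round 4.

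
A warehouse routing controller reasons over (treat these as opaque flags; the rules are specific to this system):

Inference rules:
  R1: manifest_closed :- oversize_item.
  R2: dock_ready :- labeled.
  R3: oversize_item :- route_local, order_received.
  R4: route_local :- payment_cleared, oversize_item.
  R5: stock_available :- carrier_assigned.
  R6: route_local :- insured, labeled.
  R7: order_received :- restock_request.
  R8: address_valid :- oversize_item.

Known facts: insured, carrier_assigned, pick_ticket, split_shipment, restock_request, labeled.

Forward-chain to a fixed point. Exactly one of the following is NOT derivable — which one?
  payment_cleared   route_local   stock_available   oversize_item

Round 1: R2 [dock_ready :- labeled.]; R5 [stock_available :- carrier_assigned.]; R6 [route_local :- insured, labeled.]; R7 [order_received :- restock_request.]. Adds dock_ready, stock_available, route_local, order_received.
Round 2: R3 [oversize_item :- route_local, order_received.]. Adds oversize_item.
Round 3: R1 [manifest_closed :- oversize_item.]; R8 [address_valid :- oversize_item.]. Adds manifest_closed, address_valid.
Derived: stock_available (round 1), oversize_item (round 2), route_local (round 1). payment_cleared never appears in any round.

payment_cleared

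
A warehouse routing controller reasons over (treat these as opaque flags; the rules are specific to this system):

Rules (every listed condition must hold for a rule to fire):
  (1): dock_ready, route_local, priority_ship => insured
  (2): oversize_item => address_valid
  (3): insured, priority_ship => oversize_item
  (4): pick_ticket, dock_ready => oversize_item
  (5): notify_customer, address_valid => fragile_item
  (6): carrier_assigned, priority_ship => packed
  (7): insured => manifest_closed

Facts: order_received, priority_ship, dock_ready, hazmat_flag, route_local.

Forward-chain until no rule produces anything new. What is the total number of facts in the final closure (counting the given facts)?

Round 1: (1) [dock_ready, route_local, priority_ship => insured]. Adds insured.
Round 2: (3) [insured, priority_ship => oversize_item]; (7) [insured => manifest_closed]. Adds oversize_item, manifest_closed.
Round 3: (2) [oversize_item => address_valid]. Adds address_valid.
Closure: {address_valid, dock_ready, hazmat_flag, insured, manifest_closed, order_received, oversize_item, priority_ship, route_local} — 9 facts.

9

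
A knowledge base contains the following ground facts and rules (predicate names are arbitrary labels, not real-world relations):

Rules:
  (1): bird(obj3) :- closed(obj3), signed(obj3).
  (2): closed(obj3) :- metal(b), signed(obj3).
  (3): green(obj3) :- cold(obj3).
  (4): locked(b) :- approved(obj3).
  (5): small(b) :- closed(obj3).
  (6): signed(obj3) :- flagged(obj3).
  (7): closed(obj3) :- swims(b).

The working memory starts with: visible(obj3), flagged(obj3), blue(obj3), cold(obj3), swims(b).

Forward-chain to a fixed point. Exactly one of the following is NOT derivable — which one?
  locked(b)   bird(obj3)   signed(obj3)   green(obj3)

[1] (3) [green(obj3) :- cold(obj3).]; (6) [signed(obj3) :- flagged(obj3).]; (7) [closed(obj3) :- swims(b).]. ⇒ new: green(obj3), signed(obj3), closed(obj3).
[2] (1) [bird(obj3) :- closed(obj3), signed(obj3).]; (5) [small(b) :- closed(obj3).]. ⇒ new: bird(obj3), small(b).
Derived: bird(obj3) (round 2), green(obj3) (round 1), signed(obj3) (round 1). locked(b) never appears in any round.

locked(b)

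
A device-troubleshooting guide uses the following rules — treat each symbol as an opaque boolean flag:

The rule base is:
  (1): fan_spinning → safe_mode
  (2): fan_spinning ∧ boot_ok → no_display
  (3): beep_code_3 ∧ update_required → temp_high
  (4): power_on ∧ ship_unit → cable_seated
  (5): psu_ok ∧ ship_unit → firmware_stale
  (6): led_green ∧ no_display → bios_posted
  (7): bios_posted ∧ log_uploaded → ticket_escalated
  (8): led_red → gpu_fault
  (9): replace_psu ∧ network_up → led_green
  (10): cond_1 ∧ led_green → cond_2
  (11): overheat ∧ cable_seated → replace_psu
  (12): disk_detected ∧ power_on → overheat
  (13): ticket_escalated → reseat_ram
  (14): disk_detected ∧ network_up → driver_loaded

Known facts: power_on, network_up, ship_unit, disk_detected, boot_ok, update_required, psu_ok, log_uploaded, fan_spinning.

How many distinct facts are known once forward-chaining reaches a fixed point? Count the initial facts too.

20

Round 1 — (1), (2), (4), (5), (12), (14), derive safe_mode, no_display, cable_seated, firmware_stale, overheat, driver_loaded.
Round 2 — (11), derive replace_psu.
Round 3 — (9), derive led_green.
Round 4 — (6), derive bios_posted.
Round 5 — (7), derive ticket_escalated.
Round 6 — (13), derive reseat_ram.
Closure: {bios_posted, boot_ok, cable_seated, disk_detected, driver_loaded, fan_spinning, firmware_stale, led_green, log_uploaded, network_up, no_display, overheat, power_on, psu_ok, replace_psu, reseat_ram, safe_mode, ship_unit, ticket_escalated, update_required} — 20 facts.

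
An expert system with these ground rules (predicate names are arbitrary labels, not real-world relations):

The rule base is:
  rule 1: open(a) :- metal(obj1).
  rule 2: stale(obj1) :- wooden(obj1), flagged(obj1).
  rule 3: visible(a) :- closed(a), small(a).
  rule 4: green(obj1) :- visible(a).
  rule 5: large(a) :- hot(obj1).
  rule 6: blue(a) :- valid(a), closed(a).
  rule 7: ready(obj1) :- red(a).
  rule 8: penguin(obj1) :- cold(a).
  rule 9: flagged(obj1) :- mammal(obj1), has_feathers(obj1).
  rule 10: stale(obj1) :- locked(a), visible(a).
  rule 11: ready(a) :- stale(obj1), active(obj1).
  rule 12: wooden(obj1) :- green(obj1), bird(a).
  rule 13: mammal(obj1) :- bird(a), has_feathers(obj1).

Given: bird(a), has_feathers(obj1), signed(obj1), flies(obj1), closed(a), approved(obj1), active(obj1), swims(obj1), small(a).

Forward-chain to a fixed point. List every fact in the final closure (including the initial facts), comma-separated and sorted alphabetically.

active(obj1), approved(obj1), bird(a), closed(a), flagged(obj1), flies(obj1), green(obj1), has_feathers(obj1), mammal(obj1), ready(a), signed(obj1), small(a), stale(obj1), swims(obj1), visible(a), wooden(obj1)

Round 1: rule 3 [visible(a) :- closed(a), small(a).]; rule 13 [mammal(obj1) :- bird(a), has_feathers(obj1).]. New: visible(a), mammal(obj1).
Round 2: rule 4 [green(obj1) :- visible(a).]; rule 9 [flagged(obj1) :- mammal(obj1), has_feathers(obj1).]. New: green(obj1), flagged(obj1).
Round 3: rule 12 [wooden(obj1) :- green(obj1), bird(a).]. New: wooden(obj1).
Round 4: rule 2 [stale(obj1) :- wooden(obj1), flagged(obj1).]. New: stale(obj1).
Round 5: rule 11 [ready(a) :- stale(obj1), active(obj1).]. New: ready(a).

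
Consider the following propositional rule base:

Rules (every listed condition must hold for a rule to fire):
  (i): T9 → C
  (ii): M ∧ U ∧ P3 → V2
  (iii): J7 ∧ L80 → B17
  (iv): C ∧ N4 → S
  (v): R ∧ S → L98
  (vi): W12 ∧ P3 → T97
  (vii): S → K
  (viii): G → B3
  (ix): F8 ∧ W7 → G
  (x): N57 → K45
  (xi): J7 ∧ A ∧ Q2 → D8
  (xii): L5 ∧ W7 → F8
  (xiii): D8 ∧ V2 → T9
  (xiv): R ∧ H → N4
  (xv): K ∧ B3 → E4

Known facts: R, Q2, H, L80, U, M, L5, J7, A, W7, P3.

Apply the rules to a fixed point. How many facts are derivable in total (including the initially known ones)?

24

Round 1 — (ii), (iii), (xi), (xii), (xiv), derive V2, B17, D8, F8, N4.
Round 2 — (ix), (xiii), derive G, T9.
Round 3 — (i), (viii), derive C, B3.
Round 4 — (iv), derive S.
Round 5 — (v), (vii), derive L98, K.
Round 6 — (xv), derive E4.
Closure: {A, B17, B3, C, D8, E4, F8, G, H, J7, K, L5, L80, L98, M, N4, P3, Q2, R, S, T9, U, V2, W7} — 24 facts.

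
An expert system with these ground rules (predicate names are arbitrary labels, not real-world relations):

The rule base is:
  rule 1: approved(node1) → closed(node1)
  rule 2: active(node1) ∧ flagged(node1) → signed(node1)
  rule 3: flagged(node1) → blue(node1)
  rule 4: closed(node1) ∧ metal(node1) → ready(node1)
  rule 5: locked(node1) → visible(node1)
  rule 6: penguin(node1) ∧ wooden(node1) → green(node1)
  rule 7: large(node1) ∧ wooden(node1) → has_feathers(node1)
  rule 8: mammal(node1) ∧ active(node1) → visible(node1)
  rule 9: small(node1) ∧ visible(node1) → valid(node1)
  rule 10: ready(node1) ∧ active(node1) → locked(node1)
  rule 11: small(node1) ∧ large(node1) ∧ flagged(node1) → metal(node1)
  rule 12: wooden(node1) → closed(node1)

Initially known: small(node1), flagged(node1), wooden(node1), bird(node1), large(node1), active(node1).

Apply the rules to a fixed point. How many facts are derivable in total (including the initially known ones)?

Round 1 fires rule 2, rule 3, rule 7, rule 11, rule 12, giving signed(node1), blue(node1), has_feathers(node1), metal(node1), closed(node1).
Round 2 fires rule 4, giving ready(node1).
Round 3 fires rule 10, giving locked(node1).
Round 4 fires rule 5, giving visible(node1).
Round 5 fires rule 9, giving valid(node1).
Closure: {active(node1), bird(node1), blue(node1), closed(node1), flagged(node1), has_feathers(node1), large(node1), locked(node1), metal(node1), ready(node1), signed(node1), small(node1), valid(node1), visible(node1), wooden(node1)} — 15 facts.

15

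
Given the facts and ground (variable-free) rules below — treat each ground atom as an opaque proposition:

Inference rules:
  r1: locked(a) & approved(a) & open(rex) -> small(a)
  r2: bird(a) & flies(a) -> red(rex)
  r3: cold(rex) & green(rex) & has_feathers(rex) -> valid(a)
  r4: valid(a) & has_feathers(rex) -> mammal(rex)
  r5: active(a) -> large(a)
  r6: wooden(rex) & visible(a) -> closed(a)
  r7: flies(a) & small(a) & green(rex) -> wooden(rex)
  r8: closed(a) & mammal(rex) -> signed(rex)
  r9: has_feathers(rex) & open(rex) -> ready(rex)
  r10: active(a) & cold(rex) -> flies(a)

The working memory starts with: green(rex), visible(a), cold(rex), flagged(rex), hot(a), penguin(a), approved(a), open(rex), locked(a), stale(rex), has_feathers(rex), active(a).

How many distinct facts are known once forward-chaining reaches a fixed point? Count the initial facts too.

[1] r1 [locked(a) & approved(a) & open(rex) -> small(a)]; r3 [cold(rex) & green(rex) & has_feathers(rex) -> valid(a)]; r5 [active(a) -> large(a)]; r9 [has_feathers(rex) & open(rex) -> ready(rex)]; r10 [active(a) & cold(rex) -> flies(a)]. ⇒ new: small(a), valid(a), large(a), ready(rex), flies(a).
[2] r4 [valid(a) & has_feathers(rex) -> mammal(rex)]; r7 [flies(a) & small(a) & green(rex) -> wooden(rex)]. ⇒ new: mammal(rex), wooden(rex).
[3] r6 [wooden(rex) & visible(a) -> closed(a)]. ⇒ new: closed(a).
[4] r8 [closed(a) & mammal(rex) -> signed(rex)]. ⇒ new: signed(rex).
Closure: {active(a), approved(a), closed(a), cold(rex), flagged(rex), flies(a), green(rex), has_feathers(rex), hot(a), large(a), locked(a), mammal(rex), open(rex), penguin(a), ready(rex), signed(rex), small(a), stale(rex), valid(a), visible(a), wooden(rex)} — 21 facts.

21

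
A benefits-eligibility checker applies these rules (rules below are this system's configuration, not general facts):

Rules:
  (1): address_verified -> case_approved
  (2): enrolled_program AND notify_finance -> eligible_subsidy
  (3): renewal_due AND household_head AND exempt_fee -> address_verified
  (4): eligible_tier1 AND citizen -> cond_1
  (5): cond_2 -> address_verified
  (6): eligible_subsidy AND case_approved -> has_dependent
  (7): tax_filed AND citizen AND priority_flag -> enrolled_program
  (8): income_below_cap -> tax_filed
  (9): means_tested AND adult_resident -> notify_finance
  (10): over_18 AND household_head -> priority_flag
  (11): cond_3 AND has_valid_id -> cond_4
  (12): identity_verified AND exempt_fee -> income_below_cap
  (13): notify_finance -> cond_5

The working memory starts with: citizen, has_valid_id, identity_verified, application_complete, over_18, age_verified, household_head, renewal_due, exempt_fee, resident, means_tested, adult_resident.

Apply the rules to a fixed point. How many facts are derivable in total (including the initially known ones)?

22

Round 1 — (3), (9), (10), (12), derive address_verified, notify_finance, priority_flag, income_below_cap.
Round 2 — (1), (8), (13), derive case_approved, tax_filed, cond_5.
Round 3 — (7), derive enrolled_program.
Round 4 — (2), derive eligible_subsidy.
Round 5 — (6), derive has_dependent.
Closure: {address_verified, adult_resident, age_verified, application_complete, case_approved, citizen, cond_5, eligible_subsidy, enrolled_program, exempt_fee, has_dependent, has_valid_id, household_head, identity_verified, income_below_cap, means_tested, notify_finance, over_18, priority_flag, renewal_due, resident, tax_filed} — 22 facts.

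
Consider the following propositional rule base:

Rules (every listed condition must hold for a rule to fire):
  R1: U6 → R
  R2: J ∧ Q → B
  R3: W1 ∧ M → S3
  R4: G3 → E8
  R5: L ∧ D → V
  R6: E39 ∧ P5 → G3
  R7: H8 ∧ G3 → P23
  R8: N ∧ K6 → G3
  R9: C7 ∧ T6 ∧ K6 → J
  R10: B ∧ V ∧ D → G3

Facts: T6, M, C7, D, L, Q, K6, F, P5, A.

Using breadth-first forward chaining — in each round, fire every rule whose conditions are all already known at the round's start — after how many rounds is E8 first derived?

[1] R5 [L ∧ D → V]; R9 [C7 ∧ T6 ∧ K6 → J]. ⇒ new: V, J.
[2] R2 [J ∧ Q → B]. ⇒ new: B.
[3] R10 [B ∧ V ∧ D → G3]. ⇒ new: G3.
[4] R4 [G3 → E8]. ⇒ new: E8.
E8 first appears in round 4.

4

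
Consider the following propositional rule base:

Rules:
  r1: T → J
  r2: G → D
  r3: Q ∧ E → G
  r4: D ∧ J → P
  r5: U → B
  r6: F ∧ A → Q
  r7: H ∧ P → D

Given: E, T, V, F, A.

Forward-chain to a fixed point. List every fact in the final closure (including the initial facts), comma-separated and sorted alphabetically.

Round 1 — r1, r6, derive J, Q.
Round 2 — r3, derive G.
Round 3 — r2, derive D.
Round 4 — r4, derive P.

A, D, E, F, G, J, P, Q, T, V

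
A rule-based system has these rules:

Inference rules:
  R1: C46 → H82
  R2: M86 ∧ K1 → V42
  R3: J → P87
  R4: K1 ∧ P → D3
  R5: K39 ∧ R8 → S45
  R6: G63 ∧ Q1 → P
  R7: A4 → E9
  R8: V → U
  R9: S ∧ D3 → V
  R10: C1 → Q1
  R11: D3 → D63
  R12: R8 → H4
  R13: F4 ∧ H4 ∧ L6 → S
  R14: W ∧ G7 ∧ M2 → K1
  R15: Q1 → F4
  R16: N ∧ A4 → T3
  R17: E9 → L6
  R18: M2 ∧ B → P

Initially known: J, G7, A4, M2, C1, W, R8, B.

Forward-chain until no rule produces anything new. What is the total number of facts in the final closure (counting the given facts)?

Round 1 fires R3, R7, R10, R12, R14, R18, giving P87, E9, Q1, H4, K1, P.
Round 2 fires R4, R15, R17, giving D3, F4, L6.
Round 3 fires R11, R13, giving D63, S.
Round 4 fires R9, giving V.
Round 5 fires R8, giving U.
Closure: {A4, B, C1, D3, D63, E9, F4, G7, H4, J, K1, L6, M2, P, P87, Q1, R8, S, U, V, W} — 21 facts.

21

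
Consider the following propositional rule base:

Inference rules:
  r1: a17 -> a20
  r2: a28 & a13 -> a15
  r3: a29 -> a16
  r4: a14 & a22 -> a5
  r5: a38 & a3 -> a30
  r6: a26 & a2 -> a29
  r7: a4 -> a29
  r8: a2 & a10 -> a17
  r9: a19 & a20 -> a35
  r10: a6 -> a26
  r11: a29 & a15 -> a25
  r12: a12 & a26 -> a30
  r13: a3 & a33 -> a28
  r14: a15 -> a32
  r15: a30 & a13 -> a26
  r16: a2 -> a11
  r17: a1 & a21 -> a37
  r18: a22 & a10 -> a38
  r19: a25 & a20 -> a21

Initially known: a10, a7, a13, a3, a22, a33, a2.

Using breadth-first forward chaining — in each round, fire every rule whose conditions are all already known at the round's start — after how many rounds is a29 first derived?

4

Round 1 — r8, r13, r16, r18, derive a17, a28, a11, a38.
Round 2 — r1, r2, r5, derive a20, a15, a30.
Round 3 — r14, r15, derive a32, a26.
Round 4 — r6, derive a29.
a29 first appears in round 4.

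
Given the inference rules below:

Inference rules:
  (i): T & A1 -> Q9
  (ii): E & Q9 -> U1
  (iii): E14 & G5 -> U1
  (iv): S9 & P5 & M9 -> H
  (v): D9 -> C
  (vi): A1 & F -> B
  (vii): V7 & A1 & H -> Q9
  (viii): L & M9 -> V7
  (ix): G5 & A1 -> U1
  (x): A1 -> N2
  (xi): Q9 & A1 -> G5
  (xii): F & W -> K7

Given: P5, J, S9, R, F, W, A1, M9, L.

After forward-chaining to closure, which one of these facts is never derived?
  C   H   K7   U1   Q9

Round 1 fires (iv), (vi), (viii), (x), (xii), giving H, B, V7, N2, K7.
Round 2 fires (vii), giving Q9.
Round 3 fires (xi), giving G5.
Round 4 fires (ix), giving U1.
Derived: H (round 1), Q9 (round 2), K7 (round 1), U1 (round 4). C never appears in any round.

C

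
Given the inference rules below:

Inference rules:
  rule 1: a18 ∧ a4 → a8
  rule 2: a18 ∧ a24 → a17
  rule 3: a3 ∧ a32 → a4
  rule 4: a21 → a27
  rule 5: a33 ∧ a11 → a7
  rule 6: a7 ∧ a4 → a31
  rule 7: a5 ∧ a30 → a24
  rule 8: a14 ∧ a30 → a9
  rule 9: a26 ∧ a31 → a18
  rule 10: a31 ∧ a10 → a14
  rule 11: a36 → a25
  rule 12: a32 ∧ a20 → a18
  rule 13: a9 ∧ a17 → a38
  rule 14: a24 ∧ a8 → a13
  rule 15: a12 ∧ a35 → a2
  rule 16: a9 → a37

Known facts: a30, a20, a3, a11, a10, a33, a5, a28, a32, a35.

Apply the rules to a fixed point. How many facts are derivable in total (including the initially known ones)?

22

Round 1: rule 3 [a3 ∧ a32 → a4]; rule 5 [a33 ∧ a11 → a7]; rule 7 [a5 ∧ a30 → a24]; rule 12 [a32 ∧ a20 → a18]. New: a4, a7, a24, a18.
Round 2: rule 1 [a18 ∧ a4 → a8]; rule 2 [a18 ∧ a24 → a17]; rule 6 [a7 ∧ a4 → a31]. New: a8, a17, a31.
Round 3: rule 10 [a31 ∧ a10 → a14]; rule 14 [a24 ∧ a8 → a13]. New: a14, a13.
Round 4: rule 8 [a14 ∧ a30 → a9]. New: a9.
Round 5: rule 13 [a9 ∧ a17 → a38]; rule 16 [a9 → a37]. New: a38, a37.
Closure: {a10, a11, a13, a14, a17, a18, a20, a24, a28, a3, a30, a31, a32, a33, a35, a37, a38, a4, a5, a7, a8, a9} — 22 facts.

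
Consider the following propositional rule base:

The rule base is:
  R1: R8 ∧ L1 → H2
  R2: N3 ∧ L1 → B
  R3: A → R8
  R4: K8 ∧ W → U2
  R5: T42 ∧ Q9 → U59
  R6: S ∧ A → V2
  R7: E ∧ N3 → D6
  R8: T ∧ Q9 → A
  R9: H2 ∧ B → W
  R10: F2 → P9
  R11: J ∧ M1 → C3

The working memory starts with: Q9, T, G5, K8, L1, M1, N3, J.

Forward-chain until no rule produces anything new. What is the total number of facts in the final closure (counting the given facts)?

Round 1 — R2, R8, R11, derive B, A, C3.
Round 2 — R3, derive R8.
Round 3 — R1, derive H2.
Round 4 — R9, derive W.
Round 5 — R4, derive U2.
Closure: {A, B, C3, G5, H2, J, K8, L1, M1, N3, Q9, R8, T, U2, W} — 15 facts.

15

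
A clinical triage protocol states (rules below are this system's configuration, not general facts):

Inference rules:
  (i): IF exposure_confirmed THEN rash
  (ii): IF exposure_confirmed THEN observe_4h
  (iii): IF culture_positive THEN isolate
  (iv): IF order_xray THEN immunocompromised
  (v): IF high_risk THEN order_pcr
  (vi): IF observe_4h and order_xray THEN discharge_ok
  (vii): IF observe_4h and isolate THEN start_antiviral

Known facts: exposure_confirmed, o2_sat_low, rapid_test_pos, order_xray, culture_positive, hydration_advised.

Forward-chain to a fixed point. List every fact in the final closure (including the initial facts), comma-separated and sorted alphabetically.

Round 1: (i) [IF exposure_confirmed THEN rash]; (ii) [IF exposure_confirmed THEN observe_4h]; (iii) [IF culture_positive THEN isolate]; (iv) [IF order_xray THEN immunocompromised]. New: rash, observe_4h, isolate, immunocompromised.
Round 2: (vi) [IF observe_4h and order_xray THEN discharge_ok]; (vii) [IF observe_4h and isolate THEN start_antiviral]. New: discharge_ok, start_antiviral.

culture_positive, discharge_ok, exposure_confirmed, hydration_advised, immunocompromised, isolate, o2_sat_low, observe_4h, order_xray, rapid_test_pos, rash, start_antiviral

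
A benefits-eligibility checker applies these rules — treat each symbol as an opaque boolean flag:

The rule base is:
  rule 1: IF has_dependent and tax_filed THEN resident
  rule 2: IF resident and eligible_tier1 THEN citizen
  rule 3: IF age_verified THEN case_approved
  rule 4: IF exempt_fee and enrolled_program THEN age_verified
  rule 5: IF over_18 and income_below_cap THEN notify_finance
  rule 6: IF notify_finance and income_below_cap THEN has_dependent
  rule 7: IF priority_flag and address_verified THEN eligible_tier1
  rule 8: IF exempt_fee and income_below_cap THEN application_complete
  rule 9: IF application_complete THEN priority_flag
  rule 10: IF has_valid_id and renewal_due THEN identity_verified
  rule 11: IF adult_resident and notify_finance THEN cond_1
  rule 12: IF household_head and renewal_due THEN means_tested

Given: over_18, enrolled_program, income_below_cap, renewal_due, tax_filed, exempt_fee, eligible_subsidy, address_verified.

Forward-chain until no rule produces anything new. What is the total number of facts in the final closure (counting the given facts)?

Round 1: rule 4 [IF exempt_fee and enrolled_program THEN age_verified]; rule 5 [IF over_18 and income_below_cap THEN notify_finance]; rule 8 [IF exempt_fee and income_below_cap THEN application_complete]. Adds age_verified, notify_finance, application_complete.
Round 2: rule 3 [IF age_verified THEN case_approved]; rule 6 [IF notify_finance and income_below_cap THEN has_dependent]; rule 9 [IF application_complete THEN priority_flag]. Adds case_approved, has_dependent, priority_flag.
Round 3: rule 1 [IF has_dependent and tax_filed THEN resident]; rule 7 [IF priority_flag and address_verified THEN eligible_tier1]. Adds resident, eligible_tier1.
Round 4: rule 2 [IF resident and eligible_tier1 THEN citizen]. Adds citizen.
Closure: {address_verified, age_verified, application_complete, case_approved, citizen, eligible_subsidy, eligible_tier1, enrolled_program, exempt_fee, has_dependent, income_below_cap, notify_finance, over_18, priority_flag, renewal_due, resident, tax_filed} — 17 facts.

17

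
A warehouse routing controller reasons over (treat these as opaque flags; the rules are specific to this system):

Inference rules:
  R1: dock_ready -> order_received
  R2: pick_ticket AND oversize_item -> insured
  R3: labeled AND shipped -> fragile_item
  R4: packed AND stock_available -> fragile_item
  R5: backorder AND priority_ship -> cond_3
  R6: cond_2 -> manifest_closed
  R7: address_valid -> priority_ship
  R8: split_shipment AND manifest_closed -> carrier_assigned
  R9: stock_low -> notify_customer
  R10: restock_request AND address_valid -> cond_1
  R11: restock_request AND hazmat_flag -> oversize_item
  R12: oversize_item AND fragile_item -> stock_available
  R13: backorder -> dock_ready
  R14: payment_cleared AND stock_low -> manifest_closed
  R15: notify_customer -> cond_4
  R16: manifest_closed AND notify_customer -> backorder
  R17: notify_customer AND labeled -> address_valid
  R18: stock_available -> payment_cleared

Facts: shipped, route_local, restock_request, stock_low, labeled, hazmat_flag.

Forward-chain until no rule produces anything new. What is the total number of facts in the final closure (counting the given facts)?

[1] R3 [labeled AND shipped -> fragile_item]; R9 [stock_low -> notify_customer]; R11 [restock_request AND hazmat_flag -> oversize_item]. ⇒ new: fragile_item, notify_customer, oversize_item.
[2] R12 [oversize_item AND fragile_item -> stock_available]; R15 [notify_customer -> cond_4]; R17 [notify_customer AND labeled -> address_valid]. ⇒ new: stock_available, cond_4, address_valid.
[3] R7 [address_valid -> priority_ship]; R10 [restock_request AND address_valid -> cond_1]; R18 [stock_available -> payment_cleared]. ⇒ new: priority_ship, cond_1, payment_cleared.
[4] R14 [payment_cleared AND stock_low -> manifest_closed]. ⇒ new: manifest_closed.
[5] R16 [manifest_closed AND notify_customer -> backorder]. ⇒ new: backorder.
[6] R5 [backorder AND priority_ship -> cond_3]; R13 [backorder -> dock_ready]. ⇒ new: cond_3, dock_ready.
[7] R1 [dock_ready -> order_received]. ⇒ new: order_received.
Closure: {address_valid, backorder, cond_1, cond_3, cond_4, dock_ready, fragile_item, hazmat_flag, labeled, manifest_closed, notify_customer, order_received, oversize_item, payment_cleared, priority_ship, restock_request, route_local, shipped, stock_available, stock_low} — 20 facts.

20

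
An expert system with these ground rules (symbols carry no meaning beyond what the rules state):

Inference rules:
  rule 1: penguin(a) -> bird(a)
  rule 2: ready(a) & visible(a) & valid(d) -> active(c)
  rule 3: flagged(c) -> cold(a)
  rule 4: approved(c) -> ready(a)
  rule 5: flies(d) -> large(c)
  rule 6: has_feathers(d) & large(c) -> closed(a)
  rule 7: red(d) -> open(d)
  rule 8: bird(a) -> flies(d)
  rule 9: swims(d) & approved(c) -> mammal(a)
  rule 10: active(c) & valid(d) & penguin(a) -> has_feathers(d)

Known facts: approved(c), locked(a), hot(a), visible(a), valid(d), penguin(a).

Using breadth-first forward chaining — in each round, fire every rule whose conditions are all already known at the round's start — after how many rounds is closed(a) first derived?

[1] rule 1 [penguin(a) -> bird(a)]; rule 4 [approved(c) -> ready(a)]. ⇒ new: bird(a), ready(a).
[2] rule 2 [ready(a) & visible(a) & valid(d) -> active(c)]; rule 8 [bird(a) -> flies(d)]. ⇒ new: active(c), flies(d).
[3] rule 5 [flies(d) -> large(c)]; rule 10 [active(c) & valid(d) & penguin(a) -> has_feathers(d)]. ⇒ new: large(c), has_feathers(d).
[4] rule 6 [has_feathers(d) & large(c) -> closed(a)]. ⇒ new: closed(a).
closed(a) first appears in round 4.

4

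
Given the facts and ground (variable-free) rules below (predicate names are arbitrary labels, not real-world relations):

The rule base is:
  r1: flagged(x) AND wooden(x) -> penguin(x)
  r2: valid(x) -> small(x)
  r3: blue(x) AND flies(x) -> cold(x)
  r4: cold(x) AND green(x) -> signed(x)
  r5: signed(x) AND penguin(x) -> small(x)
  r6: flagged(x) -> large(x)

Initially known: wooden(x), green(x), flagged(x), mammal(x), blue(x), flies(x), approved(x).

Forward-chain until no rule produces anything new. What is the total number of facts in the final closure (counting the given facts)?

12

Round 1: r1 [flagged(x) AND wooden(x) -> penguin(x)]; r3 [blue(x) AND flies(x) -> cold(x)]; r6 [flagged(x) -> large(x)]. New: penguin(x), cold(x), large(x).
Round 2: r4 [cold(x) AND green(x) -> signed(x)]. New: signed(x).
Round 3: r5 [signed(x) AND penguin(x) -> small(x)]. New: small(x).
Closure: {approved(x), blue(x), cold(x), flagged(x), flies(x), green(x), large(x), mammal(x), penguin(x), signed(x), small(x), wooden(x)} — 12 facts.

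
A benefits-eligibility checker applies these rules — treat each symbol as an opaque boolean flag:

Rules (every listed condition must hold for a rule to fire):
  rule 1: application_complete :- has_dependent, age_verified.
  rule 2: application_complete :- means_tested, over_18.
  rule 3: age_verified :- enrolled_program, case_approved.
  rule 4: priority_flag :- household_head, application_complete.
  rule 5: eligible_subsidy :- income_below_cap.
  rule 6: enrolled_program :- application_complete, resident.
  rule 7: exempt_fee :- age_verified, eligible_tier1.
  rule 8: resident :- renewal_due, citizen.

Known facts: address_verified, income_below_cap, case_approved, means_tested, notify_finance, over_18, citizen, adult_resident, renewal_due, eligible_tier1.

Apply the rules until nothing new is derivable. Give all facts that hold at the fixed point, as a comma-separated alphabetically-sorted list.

[1] rule 2 [application_complete :- means_tested, over_18.]; rule 5 [eligible_subsidy :- income_below_cap.]; rule 8 [resident :- renewal_due, citizen.]. ⇒ new: application_complete, eligible_subsidy, resident.
[2] rule 6 [enrolled_program :- application_complete, resident.]. ⇒ new: enrolled_program.
[3] rule 3 [age_verified :- enrolled_program, case_approved.]. ⇒ new: age_verified.
[4] rule 7 [exempt_fee :- age_verified, eligible_tier1.]. ⇒ new: exempt_fee.

address_verified, adult_resident, age_verified, application_complete, case_approved, citizen, eligible_subsidy, eligible_tier1, enrolled_program, exempt_fee, income_below_cap, means_tested, notify_finance, over_18, renewal_due, resident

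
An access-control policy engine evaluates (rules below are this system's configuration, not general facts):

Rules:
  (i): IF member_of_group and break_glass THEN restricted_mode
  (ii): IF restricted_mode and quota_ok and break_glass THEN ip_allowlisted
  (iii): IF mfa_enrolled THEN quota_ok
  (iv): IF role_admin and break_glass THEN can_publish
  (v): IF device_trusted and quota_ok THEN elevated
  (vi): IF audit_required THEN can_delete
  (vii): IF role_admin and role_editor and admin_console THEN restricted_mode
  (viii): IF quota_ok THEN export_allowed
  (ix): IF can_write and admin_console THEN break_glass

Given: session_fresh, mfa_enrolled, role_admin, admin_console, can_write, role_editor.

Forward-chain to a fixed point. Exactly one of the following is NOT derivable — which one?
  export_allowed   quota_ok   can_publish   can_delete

can_delete

Round 1: (iii) [IF mfa_enrolled THEN quota_ok]; (vii) [IF role_admin and role_editor and admin_console THEN restricted_mode]; (ix) [IF can_write and admin_console THEN break_glass]. New: quota_ok, restricted_mode, break_glass.
Round 2: (ii) [IF restricted_mode and quota_ok and break_glass THEN ip_allowlisted]; (iv) [IF role_admin and break_glass THEN can_publish]; (viii) [IF quota_ok THEN export_allowed]. New: ip_allowlisted, can_publish, export_allowed.
Derived: can_publish (round 2), export_allowed (round 2), quota_ok (round 1). can_delete never appears in any round.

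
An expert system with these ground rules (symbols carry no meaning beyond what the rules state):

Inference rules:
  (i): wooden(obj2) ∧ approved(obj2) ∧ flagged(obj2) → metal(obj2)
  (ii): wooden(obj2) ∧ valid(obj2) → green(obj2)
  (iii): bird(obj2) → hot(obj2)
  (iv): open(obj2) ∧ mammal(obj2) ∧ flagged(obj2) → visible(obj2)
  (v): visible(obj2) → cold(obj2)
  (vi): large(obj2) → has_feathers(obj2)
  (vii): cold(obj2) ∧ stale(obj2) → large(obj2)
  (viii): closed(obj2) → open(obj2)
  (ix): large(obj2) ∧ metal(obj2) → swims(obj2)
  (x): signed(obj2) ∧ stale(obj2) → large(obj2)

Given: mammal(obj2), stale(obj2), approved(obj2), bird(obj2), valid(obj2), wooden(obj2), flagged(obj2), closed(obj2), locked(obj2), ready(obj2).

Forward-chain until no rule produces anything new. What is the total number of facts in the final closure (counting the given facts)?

19

Round 1 — (i), (ii), (iii), (viii), derive metal(obj2), green(obj2), hot(obj2), open(obj2).
Round 2 — (iv), derive visible(obj2).
Round 3 — (v), derive cold(obj2).
Round 4 — (vii), derive large(obj2).
Round 5 — (vi), (ix), derive has_feathers(obj2), swims(obj2).
Closure: {approved(obj2), bird(obj2), closed(obj2), cold(obj2), flagged(obj2), green(obj2), has_feathers(obj2), hot(obj2), large(obj2), locked(obj2), mammal(obj2), metal(obj2), open(obj2), ready(obj2), stale(obj2), swims(obj2), valid(obj2), visible(obj2), wooden(obj2)} — 19 facts.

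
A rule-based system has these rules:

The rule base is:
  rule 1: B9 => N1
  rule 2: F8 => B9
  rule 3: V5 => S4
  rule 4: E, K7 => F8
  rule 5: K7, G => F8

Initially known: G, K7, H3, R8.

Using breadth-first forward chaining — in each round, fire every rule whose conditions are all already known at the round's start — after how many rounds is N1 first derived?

3

Round 1: rule 5 [K7, G => F8]. Adds F8.
Round 2: rule 2 [F8 => B9]. Adds B9.
Round 3: rule 1 [B9 => N1]. Adds N1.
N1 first appears in round 3.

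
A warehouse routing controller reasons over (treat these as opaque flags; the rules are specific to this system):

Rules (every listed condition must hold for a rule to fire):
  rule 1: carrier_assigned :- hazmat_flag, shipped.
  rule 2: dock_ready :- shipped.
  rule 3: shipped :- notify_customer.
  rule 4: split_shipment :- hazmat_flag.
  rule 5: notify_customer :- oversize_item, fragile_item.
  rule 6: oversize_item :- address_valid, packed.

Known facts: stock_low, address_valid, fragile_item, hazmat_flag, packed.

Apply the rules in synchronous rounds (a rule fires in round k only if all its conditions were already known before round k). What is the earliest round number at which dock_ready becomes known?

4

Round 1 — rule 4, rule 6, derive split_shipment, oversize_item.
Round 2 — rule 5, derive notify_customer.
Round 3 — rule 3, derive shipped.
Round 4 — rule 1, rule 2, derive carrier_assigned, dock_ready.
dock_ready first appears in round 4.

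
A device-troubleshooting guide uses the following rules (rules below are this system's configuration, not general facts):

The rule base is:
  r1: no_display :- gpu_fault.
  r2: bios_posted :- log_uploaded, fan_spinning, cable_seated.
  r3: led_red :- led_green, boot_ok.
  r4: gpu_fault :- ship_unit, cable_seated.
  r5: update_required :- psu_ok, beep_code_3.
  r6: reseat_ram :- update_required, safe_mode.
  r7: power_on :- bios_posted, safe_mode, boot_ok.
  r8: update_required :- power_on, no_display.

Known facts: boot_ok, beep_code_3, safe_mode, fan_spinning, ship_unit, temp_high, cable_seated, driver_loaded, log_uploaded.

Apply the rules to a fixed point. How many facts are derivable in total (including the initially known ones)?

Round 1 — r2, r4, derive bios_posted, gpu_fault.
Round 2 — r1, r7, derive no_display, power_on.
Round 3 — r8, derive update_required.
Round 4 — r6, derive reseat_ram.
Closure: {beep_code_3, bios_posted, boot_ok, cable_seated, driver_loaded, fan_spinning, gpu_fault, log_uploaded, no_display, power_on, reseat_ram, safe_mode, ship_unit, temp_high, update_required} — 15 facts.

15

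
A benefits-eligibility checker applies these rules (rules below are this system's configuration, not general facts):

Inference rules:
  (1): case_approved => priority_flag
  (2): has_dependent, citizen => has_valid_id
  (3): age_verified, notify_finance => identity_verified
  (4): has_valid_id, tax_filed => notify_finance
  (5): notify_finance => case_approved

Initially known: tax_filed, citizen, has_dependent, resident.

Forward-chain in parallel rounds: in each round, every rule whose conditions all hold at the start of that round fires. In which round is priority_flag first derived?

4

Round 1 — (2), derive has_valid_id.
Round 2 — (4), derive notify_finance.
Round 3 — (5), derive case_approved.
Round 4 — (1), derive priority_flag.
priority_flag first appears in round 4.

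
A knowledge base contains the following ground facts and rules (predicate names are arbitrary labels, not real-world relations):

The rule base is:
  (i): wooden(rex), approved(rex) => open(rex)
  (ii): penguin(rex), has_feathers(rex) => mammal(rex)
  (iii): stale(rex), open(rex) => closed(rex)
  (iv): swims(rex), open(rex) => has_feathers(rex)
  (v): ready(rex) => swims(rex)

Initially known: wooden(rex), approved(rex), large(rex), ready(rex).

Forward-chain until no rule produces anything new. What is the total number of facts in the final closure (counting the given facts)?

7

Round 1 — (i), (v), derive open(rex), swims(rex).
Round 2 — (iv), derive has_feathers(rex).
Closure: {approved(rex), has_feathers(rex), large(rex), open(rex), ready(rex), swims(rex), wooden(rex)} — 7 facts.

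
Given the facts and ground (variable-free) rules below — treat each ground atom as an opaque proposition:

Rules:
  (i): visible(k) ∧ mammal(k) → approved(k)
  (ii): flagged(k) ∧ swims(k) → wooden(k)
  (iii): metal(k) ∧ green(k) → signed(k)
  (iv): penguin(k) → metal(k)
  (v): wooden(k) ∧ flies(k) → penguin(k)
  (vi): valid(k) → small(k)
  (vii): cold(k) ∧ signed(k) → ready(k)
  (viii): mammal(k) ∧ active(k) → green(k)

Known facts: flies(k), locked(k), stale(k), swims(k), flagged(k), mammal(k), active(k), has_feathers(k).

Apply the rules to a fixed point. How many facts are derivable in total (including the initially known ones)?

Round 1: (ii) [flagged(k) ∧ swims(k) → wooden(k)]; (viii) [mammal(k) ∧ active(k) → green(k)]. New: wooden(k), green(k).
Round 2: (v) [wooden(k) ∧ flies(k) → penguin(k)]. New: penguin(k).
Round 3: (iv) [penguin(k) → metal(k)]. New: metal(k).
Round 4: (iii) [metal(k) ∧ green(k) → signed(k)]. New: signed(k).
Closure: {active(k), flagged(k), flies(k), green(k), has_feathers(k), locked(k), mammal(k), metal(k), penguin(k), signed(k), stale(k), swims(k), wooden(k)} — 13 facts.

13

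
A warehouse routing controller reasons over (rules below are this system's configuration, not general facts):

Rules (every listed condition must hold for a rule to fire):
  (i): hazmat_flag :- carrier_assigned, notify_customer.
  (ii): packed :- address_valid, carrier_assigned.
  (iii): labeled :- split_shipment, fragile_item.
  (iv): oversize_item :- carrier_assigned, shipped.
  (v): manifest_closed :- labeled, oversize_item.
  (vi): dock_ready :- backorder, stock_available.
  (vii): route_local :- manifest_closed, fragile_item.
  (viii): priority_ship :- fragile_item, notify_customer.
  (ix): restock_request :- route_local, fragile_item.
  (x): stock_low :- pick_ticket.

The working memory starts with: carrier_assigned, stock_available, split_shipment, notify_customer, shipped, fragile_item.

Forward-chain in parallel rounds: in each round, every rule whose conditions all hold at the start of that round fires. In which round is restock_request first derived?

4

Round 1: (i) [hazmat_flag :- carrier_assigned, notify_customer.]; (iii) [labeled :- split_shipment, fragile_item.]; (iv) [oversize_item :- carrier_assigned, shipped.]; (viii) [priority_ship :- fragile_item, notify_customer.]. Adds hazmat_flag, labeled, oversize_item, priority_ship.
Round 2: (v) [manifest_closed :- labeled, oversize_item.]. Adds manifest_closed.
Round 3: (vii) [route_local :- manifest_closed, fragile_item.]. Adds route_local.
Round 4: (ix) [restock_request :- route_local, fragile_item.]. Adds restock_request.
restock_request first appears in round 4.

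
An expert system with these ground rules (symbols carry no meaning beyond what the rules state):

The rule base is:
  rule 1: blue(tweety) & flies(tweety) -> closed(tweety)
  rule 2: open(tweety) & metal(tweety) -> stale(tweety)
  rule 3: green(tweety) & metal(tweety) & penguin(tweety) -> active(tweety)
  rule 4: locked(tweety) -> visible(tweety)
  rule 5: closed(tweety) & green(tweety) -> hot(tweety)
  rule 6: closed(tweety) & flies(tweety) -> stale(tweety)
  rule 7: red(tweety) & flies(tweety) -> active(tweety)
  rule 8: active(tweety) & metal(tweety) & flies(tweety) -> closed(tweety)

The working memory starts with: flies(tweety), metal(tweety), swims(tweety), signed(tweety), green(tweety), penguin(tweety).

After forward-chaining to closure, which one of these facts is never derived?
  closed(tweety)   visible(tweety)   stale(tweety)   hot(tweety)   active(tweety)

Round 1: rule 3 [green(tweety) & metal(tweety) & penguin(tweety) -> active(tweety)]. New: active(tweety).
Round 2: rule 8 [active(tweety) & metal(tweety) & flies(tweety) -> closed(tweety)]. New: closed(tweety).
Round 3: rule 5 [closed(tweety) & green(tweety) -> hot(tweety)]; rule 6 [closed(tweety) & flies(tweety) -> stale(tweety)]. New: hot(tweety), stale(tweety).
Derived: active(tweety) (round 1), hot(tweety) (round 3), stale(tweety) (round 3), closed(tweety) (round 2). visible(tweety) never appears in any round.

visible(tweety)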